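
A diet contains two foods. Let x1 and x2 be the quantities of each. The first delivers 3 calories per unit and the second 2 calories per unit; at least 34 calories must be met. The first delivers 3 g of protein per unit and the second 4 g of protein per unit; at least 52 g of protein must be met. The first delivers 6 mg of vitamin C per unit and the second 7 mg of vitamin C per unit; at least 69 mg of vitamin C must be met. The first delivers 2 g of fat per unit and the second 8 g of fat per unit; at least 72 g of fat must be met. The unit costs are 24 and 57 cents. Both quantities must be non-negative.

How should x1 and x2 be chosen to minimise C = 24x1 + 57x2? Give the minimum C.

x1 = 8, x2 = 7, minimum C = 591

Extreme points and C = 24x1 + 57x2:
  (0, 17) → C = 969
  (36, 0) → C = 864
  (16/3, 9) → C = 641
  (8, 7) → C = 591
The feasible region is unbounded (it extends along (0, 1), (1, 0)), but C strictly increases along every unbounded feasible direction, so there is no improving ray and the minimum is attained at a vertex.

The binding constraints are 3x1 + 4x2 = 52 and 2x1 + 8x2 = 72.
Solving simultaneously gives x1 = 8, x2 = 7.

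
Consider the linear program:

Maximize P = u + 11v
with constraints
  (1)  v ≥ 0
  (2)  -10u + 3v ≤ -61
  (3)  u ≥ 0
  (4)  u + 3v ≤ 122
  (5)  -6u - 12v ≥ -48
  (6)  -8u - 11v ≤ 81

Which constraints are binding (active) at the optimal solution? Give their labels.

(2) and (5)

Corner points and P = u + 11v:
  (61/10, 0) → P = 61/10
  (8, 0) → P = 8
  (146/23, 19/23) → P = 355/23

The maximum is at (146/23, 19/23). Substituting into each constraint, equality holds for (2) and (5); the remaining constraints have slack.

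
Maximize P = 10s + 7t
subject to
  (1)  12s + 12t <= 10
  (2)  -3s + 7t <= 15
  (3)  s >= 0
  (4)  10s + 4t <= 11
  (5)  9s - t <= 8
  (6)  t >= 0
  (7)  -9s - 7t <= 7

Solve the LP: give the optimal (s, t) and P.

s = 5/6, t = 0, maximum P = 25/3

Corner points and P = 10s + 7t:
  (0, 5/6) → P = 35/6
  (5/6, 0) → P = 25/3
  (0, 0) → P = 0

At the optimal vertex, 12s + 12t = 10 and t = 0.
Solving simultaneously gives s = 5/6, t = 0.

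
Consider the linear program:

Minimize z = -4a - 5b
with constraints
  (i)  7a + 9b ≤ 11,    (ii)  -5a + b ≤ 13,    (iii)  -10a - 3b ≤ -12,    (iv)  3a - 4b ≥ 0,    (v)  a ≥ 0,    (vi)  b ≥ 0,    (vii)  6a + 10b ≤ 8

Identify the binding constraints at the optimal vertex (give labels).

Vertices and z = -4a - 5b:
  (6/5, 0) → z = -24/5
  (48/41, 4/41) → z = -212/41
  (4/3, 0) → z = -16/3

The minimum is at (4/3, 0). Substituting into each constraint, equality holds for (vi) and (vii); the remaining constraints have slack.

(vi) and (vii)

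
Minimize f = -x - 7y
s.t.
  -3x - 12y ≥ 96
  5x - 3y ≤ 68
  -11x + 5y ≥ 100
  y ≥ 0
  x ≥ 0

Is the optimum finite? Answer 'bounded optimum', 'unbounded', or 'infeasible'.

The boundaries -3x - 12y = 96 and y = 0 meet at (-32, 0), but that point violates x ≥ 0. Every candidate vertex is excluded by some other constraint, so the feasible region is empty.

infeasible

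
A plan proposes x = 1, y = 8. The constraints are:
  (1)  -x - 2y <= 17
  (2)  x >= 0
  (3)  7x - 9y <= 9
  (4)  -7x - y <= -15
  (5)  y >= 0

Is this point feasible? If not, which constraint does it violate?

(1): -17 ≤ 17 ✓
(2): 1 ≥ 0 ✓
(3): -65 ≤ 9 ✓
(4): -15 ≤ -15 ✓
(5): 8 ≥ 0 ✓

feasible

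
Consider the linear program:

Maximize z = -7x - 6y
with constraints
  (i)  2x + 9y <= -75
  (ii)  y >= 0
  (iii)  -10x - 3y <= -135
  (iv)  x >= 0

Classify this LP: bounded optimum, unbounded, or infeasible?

infeasible

The boundaries 2x + 9y = -75 and -10x - 3y = -135 meet at (120/7, -85/7), but that point violates y ≥ 0. Every candidate vertex is excluded by some other constraint, so the feasible region is empty.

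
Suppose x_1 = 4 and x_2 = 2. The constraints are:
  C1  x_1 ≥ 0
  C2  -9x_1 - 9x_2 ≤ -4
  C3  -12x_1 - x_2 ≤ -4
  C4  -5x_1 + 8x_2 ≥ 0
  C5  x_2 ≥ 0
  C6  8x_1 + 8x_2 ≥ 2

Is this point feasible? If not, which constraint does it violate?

not feasible — violates C4

Constraint C4: -5x_1 + 8x_2 = -4, which is not ≥ 0. All other constraints are satisfied.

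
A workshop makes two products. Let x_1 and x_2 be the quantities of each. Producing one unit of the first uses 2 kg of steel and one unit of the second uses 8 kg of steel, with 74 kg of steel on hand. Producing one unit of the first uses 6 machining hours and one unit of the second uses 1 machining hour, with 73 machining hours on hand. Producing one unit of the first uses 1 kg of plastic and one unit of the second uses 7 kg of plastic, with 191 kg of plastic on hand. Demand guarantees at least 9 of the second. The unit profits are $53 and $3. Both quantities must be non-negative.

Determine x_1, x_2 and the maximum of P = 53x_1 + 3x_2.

x_1 = 1, x_2 = 9, maximum P = 80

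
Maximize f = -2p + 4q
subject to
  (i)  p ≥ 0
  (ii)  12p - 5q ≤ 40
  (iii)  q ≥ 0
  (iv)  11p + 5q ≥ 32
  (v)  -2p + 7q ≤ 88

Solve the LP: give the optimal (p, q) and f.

p = 0, q = 88/7, maximum f = 352/7

Corner points and f = -2p + 4q:
  (0, 32/5) → f = 128/5
  (0, 88/7) → f = 352/7
  (10/3, 0) → f = -20/3
  (360/37, 568/37) → f = 1552/37
  (32/11, 0) → f = -64/11

The optimum lies where p = 0 and -2p + 7q = 88.
Solving simultaneously gives p = 0, q = 88/7.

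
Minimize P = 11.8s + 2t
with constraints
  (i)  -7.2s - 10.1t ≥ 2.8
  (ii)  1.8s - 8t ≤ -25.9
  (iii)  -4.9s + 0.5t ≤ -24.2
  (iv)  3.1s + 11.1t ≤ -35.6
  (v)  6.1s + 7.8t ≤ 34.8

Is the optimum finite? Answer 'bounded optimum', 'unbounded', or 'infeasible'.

infeasible

The boundaries -7.2s - 10.1t = 2.8 and 3.1s + 11.1t = -35.6 meet at (32848/4861, -24764/4861), but that point violates 1.8s - 8t ≤ -25.9. Every candidate vertex is excluded by some other constraint, so the feasible region is empty.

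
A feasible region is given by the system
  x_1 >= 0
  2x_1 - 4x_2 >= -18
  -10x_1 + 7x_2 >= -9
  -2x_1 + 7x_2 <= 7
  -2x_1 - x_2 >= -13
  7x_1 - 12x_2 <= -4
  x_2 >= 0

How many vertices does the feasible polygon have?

Intersecting each pair of boundary lines and keeping only the points that satisfy every inequality leaves:
  (0, 1)
  (0, 1/3)
  (2, 11/7)
  (136/71, 103/71)

4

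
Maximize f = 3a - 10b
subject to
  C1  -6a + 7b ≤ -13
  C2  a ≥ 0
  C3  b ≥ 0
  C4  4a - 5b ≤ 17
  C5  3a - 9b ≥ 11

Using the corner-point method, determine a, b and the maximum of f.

Corner points and f = 3a - 10b:
  (17/4, 0) → f = 51/4
  (11/3, 0) → f = 11
  (14/3, 1/3) → f = 32/3

a = 17/4, b = 0, maximum f = 51/4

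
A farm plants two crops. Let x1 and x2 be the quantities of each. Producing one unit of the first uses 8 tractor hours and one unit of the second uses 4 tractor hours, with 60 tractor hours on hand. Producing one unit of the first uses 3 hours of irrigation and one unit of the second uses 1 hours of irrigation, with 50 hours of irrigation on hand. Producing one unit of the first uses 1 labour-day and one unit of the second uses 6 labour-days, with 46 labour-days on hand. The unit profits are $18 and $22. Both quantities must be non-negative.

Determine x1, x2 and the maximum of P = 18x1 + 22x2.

Extreme points and P = 18x1 + 22x2:
  (0, 0) → P = 0
  (0, 23/3) → P = 506/3
  (15/2, 0) → P = 135
  (4, 7) → P = 226

The optimum lies where 8x1 + 4x2 = 60 and x1 + 6x2 = 46.
Solving simultaneously gives x1 = 4, x2 = 7.

x1 = 4, x2 = 7, maximum P = 226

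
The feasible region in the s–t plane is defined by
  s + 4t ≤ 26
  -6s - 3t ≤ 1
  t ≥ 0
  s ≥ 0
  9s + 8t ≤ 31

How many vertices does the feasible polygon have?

The feasible vertices (each the meet of two boundaries and inside every other half-plane) are:
  (0, 0)
  (31/9, 0)
  (0, 31/8)

3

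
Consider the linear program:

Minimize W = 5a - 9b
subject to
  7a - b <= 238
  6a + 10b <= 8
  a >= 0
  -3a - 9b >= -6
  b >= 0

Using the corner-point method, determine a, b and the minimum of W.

The binding constraints are a = 0 and -3a - 9b = -6.
Solving simultaneously gives a = 0, b = 2/3.

a = 0, b = 2/3, minimum W = -6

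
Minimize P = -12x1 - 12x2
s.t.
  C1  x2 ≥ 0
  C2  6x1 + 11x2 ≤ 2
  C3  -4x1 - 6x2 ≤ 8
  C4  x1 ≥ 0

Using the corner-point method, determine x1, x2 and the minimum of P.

Extreme points and P = -12x1 - 12x2:
  (1/3, 0) → P = -4
  (0, 0) → P = 0
  (0, 2/11) → P = -24/11

x1 = 1/3, x2 = 0, minimum P = -4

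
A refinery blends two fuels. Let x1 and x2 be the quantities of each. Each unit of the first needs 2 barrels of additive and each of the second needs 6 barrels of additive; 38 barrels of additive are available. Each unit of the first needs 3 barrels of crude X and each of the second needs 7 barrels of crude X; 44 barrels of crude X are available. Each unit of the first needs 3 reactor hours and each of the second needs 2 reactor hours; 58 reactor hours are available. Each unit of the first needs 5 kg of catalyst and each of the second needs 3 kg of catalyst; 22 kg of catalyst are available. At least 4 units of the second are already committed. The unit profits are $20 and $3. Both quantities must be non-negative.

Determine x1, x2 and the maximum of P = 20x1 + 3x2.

x1 = 2, x2 = 4, maximum P = 52

Feasible corners and P = 20x1 + 3x2:
  (0, 44/7) → P = 132/7
  (0, 4) → P = 12
  (11/13, 77/13) → P = 451/13
  (2, 4) → P = 52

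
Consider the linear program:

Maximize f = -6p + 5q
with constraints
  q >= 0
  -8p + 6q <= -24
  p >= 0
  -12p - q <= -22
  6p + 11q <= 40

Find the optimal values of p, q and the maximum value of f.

p = 126/31, q = 44/31, maximum f = -536/31

Feasible corners and f = -6p + 5q:
  (3, 0) → f = -18
  (20/3, 0) → f = -40
  (126/31, 44/31) → f = -536/31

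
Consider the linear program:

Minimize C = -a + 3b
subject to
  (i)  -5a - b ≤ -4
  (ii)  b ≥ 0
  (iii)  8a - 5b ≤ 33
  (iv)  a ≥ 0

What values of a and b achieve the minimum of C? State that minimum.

Corner points and C = -a + 3b:
  (4/5, 0) → C = -4/5
  (0, 4) → C = 12
  (33/8, 0) → C = -33/8
The feasible region is unbounded (it extends along (0, 1), (5, 8)), but C strictly increases along every unbounded feasible direction, so there is no improving ray and the minimum is attained at a vertex.

The binding constraints are b = 0 and 8a - 5b = 33.
Solving simultaneously gives a = 33/8, b = 0.

a = 33/8, b = 0, minimum C = -33/8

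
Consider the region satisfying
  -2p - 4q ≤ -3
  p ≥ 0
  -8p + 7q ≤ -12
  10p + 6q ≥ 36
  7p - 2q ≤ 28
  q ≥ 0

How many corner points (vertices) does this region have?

4

Pairwise boundary intersections that survive every other constraint:
  (162/59, 84/59)
  (172/33, 140/33)
  (18/5, 0)
  (4, 0)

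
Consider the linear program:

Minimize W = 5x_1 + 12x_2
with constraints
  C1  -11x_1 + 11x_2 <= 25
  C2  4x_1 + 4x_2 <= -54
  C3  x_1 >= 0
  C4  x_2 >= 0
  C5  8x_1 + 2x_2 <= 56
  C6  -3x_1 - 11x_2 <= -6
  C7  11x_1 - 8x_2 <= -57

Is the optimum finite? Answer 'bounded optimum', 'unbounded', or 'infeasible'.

The boundaries -3x_1 - 11x_2 = -6 and 11x_1 - 8x_2 = -57 meet at (-579/145, 237/145), but that point violates -11x_1 + 11x_2 ≤ 25. Every candidate vertex is excluded by some other constraint, so the feasible region is empty.

infeasible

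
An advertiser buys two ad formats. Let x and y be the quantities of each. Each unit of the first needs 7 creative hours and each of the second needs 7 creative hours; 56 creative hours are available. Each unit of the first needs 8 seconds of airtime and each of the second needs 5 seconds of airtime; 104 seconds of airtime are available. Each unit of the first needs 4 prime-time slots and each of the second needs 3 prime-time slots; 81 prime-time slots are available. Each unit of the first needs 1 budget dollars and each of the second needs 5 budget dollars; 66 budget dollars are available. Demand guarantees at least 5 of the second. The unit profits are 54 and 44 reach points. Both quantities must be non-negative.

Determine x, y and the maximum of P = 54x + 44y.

Feasible corners and P = 54x + 44y:
  (0, 8) → P = 352
  (0, 5) → P = 220
  (3, 5) → P = 382

x = 3, y = 5, maximum P = 382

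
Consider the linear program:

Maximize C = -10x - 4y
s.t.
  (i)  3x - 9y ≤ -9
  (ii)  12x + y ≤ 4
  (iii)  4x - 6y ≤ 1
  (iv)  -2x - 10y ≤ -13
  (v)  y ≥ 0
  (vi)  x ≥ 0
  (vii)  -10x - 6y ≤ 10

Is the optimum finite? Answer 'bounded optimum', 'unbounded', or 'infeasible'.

Corner points and C = -10x - 4y:
  (27/118, 74/59) → C = -431/59
  (0, 4) → C = -16
  (0, 13/10) → C = -26/5
The feasible region has finitely many vertices and no improving ray; the maximum is -26/5 at (0, 13/10).

bounded optimum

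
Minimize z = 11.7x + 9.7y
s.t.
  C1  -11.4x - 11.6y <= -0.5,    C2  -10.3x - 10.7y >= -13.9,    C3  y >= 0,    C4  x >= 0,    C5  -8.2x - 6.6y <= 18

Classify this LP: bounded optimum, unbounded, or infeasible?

Corner points and z = 11.7x + 9.7y:
  (5/114, 0) → z = 39/76
  (0, 5/116) → z = 97/232
  (139/103, 0) → z = 16263/1030
  (0, 139/107) → z = 13483/1070
The feasible region has finitely many vertices and no improving ray; the minimum is 97/232 at (0, 5/116).

bounded optimum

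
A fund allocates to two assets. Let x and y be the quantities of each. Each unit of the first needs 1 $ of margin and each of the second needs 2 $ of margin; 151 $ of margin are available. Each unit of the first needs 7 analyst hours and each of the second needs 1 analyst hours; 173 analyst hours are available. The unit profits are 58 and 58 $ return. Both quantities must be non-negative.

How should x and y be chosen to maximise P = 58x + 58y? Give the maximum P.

x = 15, y = 68, maximum P = 4814

Corner points and P = 58x + 58y:
  (0, 0) → P = 0
  (0, 151/2) → P = 4379
  (173/7, 0) → P = 10034/7
  (15, 68) → P = 4814

The binding constraints are x + 2y = 151 and 7x + y = 173.
Solving simultaneously gives x = 15, y = 68.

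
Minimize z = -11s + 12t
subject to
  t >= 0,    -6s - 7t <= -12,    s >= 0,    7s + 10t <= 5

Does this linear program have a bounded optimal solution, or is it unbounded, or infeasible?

infeasible

The boundaries t = 0 and -6s - 7t = -12 meet at (2, 0), but that point violates 7s + 10t ≤ 5. Every candidate vertex is excluded by some other constraint, so the feasible region is empty.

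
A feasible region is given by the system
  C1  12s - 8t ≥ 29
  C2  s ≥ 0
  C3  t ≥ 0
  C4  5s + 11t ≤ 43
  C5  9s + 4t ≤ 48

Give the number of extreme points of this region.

4

The feasible vertices (each the meet of two boundaries and inside every other half-plane) are:
  (29/12, 0)
  (663/172, 371/172)
  (16/3, 0)
  (356/79, 147/79)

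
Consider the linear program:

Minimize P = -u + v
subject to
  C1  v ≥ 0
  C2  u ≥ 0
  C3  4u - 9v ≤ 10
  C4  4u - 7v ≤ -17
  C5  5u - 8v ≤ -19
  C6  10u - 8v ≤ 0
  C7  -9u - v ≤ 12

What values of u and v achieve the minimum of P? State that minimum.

Corner points and P = -u + v:
  (0, 17/7) → P = 17/7
  (1, 3) → P = 2
  (19/5, 19/4) → P = 19/20
The feasible region is unbounded (it extends along (0, 1), (4, 5)), but P strictly increases along every unbounded feasible direction, so there is no improving ray and the minimum is attained at a vertex.

u = 19/5, v = 19/4, minimum P = 19/20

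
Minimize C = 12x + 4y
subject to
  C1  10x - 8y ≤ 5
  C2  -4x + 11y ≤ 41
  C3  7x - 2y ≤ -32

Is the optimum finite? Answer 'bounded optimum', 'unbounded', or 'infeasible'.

unbounded

From the feasible point (-133/18, -355/36), moving in the direction (-8, -10) keeps every constraint satisfied while C decreases without bound.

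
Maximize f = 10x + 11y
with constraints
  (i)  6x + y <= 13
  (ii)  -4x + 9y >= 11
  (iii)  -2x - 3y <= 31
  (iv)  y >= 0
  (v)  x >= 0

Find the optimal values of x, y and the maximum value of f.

x = 0, y = 13, maximum f = 143

Vertices and f = 10x + 11y:
  (53/29, 59/29) → f = 1179/29
  (0, 13) → f = 143
  (0, 11/9) → f = 121/9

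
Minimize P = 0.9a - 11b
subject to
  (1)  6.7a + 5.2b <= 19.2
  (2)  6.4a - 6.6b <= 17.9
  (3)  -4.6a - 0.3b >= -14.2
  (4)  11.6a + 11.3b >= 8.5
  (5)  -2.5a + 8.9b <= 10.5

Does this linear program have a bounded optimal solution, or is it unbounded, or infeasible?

Extreme points and P = 0.9a - 11b:
  (2198/775, 59/1550) → P = 16537/7750
  (1292/807, 1315/807) → P = -66511/4035
  (25837/14888, -3831/3722) → P = 1918173/148880
  (-4300/13149, 14305/13149) → P = -161225/13149
The feasible region has finitely many vertices and no improving ray; the minimum is -66511/4035 at (1292/807, 1315/807).

bounded optimum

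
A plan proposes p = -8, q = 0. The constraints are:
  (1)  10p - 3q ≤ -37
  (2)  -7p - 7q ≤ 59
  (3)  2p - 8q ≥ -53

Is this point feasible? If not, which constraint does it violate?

(1): -80 ≤ -37 ✓
(2): 56 ≤ 59 ✓
(3): -16 ≥ -53 ✓

feasible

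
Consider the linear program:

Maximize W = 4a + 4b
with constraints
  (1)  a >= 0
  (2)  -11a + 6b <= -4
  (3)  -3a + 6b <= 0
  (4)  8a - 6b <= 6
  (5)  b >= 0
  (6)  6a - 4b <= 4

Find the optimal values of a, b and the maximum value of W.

a = 1, b = 1/2, maximum W = 6

Vertices and W = 4a + 4b:
  (1/2, 1/4) → W = 3
  (4/11, 0) → W = 16/11
  (1, 1/2) → W = 6
  (2/3, 0) → W = 8/3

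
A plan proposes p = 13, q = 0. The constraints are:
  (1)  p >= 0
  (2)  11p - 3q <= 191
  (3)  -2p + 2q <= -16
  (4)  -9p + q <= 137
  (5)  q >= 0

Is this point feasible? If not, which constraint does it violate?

feasible

(1): 13 ≥ 0 ✓
(2): 143 ≤ 191 ✓
(3): -26 ≤ -16 ✓
(4): -117 ≤ 137 ✓
(5): 0 ≥ 0 ✓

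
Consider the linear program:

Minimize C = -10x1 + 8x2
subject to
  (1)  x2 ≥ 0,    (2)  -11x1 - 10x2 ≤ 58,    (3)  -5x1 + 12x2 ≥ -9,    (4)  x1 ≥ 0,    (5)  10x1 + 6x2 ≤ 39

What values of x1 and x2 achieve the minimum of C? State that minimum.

The binding constraints are -5x1 + 12x2 = -9 and 10x1 + 6x2 = 39.
Solving simultaneously gives x1 = 87/25, x2 = 7/10.

x1 = 87/25, x2 = 7/10, minimum C = -146/5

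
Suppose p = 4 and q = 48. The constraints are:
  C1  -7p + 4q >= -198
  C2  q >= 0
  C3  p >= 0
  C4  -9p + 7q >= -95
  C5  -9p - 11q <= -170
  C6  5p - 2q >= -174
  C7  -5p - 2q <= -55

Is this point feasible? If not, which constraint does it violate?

feasible

C1: 164 ≥ -198 ✓
C2: 48 ≥ 0 ✓
C3: 4 ≥ 0 ✓
C4: 300 ≥ -95 ✓
C5: -564 ≤ -170 ✓
C6: -76 ≥ -174 ✓
C7: -116 ≤ -55 ✓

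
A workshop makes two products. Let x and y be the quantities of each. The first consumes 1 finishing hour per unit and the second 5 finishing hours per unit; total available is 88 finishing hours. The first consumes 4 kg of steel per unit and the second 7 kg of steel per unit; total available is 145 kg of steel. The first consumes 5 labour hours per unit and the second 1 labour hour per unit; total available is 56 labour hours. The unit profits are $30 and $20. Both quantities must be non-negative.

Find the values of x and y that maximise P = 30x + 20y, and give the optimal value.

x = 8, y = 16, maximum P = 560

The binding constraints are x + 5y = 88 and 5x + y = 56.
Solving simultaneously gives x = 8, y = 16.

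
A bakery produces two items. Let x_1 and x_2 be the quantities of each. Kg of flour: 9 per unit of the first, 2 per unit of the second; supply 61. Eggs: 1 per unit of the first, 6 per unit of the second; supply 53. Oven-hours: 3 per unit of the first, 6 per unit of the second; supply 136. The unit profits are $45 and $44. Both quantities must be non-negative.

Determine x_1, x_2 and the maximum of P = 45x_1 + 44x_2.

Extreme points and P = 45x_1 + 44x_2:
  (0, 0) → P = 0
  (0, 53/6) → P = 1166/3
  (61/9, 0) → P = 305
  (5, 8) → P = 577

x_1 = 5, x_2 = 8, maximum P = 577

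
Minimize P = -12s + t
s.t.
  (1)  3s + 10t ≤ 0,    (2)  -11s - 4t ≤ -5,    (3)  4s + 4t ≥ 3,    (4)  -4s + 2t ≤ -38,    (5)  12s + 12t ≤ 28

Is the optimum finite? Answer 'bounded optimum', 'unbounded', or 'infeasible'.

From the feasible point (79/12, -35/6), moving in the direction (12, -12) keeps every constraint satisfied while P decreases without bound.

unbounded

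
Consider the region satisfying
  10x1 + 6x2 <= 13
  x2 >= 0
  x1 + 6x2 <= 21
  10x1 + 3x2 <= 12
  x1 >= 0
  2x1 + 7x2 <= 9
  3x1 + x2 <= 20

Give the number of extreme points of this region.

5

Pairwise boundary intersections that survive every other constraint:
  (11/10, 1/3)
  (37/58, 32/29)
  (6/5, 0)
  (0, 0)
  (0, 9/7)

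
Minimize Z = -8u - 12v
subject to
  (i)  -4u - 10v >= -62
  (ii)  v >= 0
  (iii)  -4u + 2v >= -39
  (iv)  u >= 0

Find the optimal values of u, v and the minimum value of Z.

u = 257/24, v = 23/12, minimum Z = -326/3

Vertices and Z = -8u - 12v:
  (257/24, 23/12) → Z = -326/3
  (0, 31/5) → Z = -372/5
  (39/4, 0) → Z = -78
  (0, 0) → Z = 0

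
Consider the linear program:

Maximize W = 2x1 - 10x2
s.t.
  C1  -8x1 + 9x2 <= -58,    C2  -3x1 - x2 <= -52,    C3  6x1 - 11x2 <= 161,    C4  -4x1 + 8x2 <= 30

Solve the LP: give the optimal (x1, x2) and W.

Corner points and W = 2x1 - 10x2:
  (526/35, 242/35) → W = -1368/35
  (367/14, 118/7) → W = -813/7
  (733/39, -57/13) → W = 3176/39
  (809/2, 206) → W = -1251

x1 = 733/39, x2 = -57/13, maximum W = 3176/39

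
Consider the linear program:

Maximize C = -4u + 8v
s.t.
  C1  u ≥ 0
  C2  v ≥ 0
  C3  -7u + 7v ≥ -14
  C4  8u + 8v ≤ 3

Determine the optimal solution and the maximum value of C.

Vertices and C = -4u + 8v:
  (0, 0) → C = 0
  (0, 3/8) → C = 3
  (3/8, 0) → C = -3/2

u = 0, v = 3/8, maximum C = 3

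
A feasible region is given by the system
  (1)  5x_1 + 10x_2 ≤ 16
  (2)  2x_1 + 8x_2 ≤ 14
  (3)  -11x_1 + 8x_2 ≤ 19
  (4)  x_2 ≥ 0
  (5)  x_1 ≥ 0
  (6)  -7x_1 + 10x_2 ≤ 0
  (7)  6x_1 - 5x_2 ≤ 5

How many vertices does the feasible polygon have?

4

Intersecting each pair of boundary lines and keeping only the points that satisfy every inequality leaves:
  (4/3, 14/15)
  (26/17, 71/85)
  (0, 0)
  (5/6, 0)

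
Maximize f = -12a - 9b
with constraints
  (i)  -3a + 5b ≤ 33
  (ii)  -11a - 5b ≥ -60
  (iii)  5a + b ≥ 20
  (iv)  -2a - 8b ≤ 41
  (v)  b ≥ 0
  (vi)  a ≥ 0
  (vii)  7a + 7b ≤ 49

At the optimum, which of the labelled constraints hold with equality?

Feasible corners and f = -12a - 9b:
  (60/11, 0) → f = -720/11
  (25/6, 17/6) → f = -151/2
  (4, 0) → f = -48
  (13/4, 15/4) → f = -291/4

The maximum is at (4, 0). Substituting into each constraint, equality holds for (iii) and (v); the remaining constraints have slack.

(iii) and (v)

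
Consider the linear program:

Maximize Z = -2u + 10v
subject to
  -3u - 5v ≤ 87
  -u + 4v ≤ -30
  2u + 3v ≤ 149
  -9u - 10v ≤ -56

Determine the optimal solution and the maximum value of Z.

Corner points and Z = -2u + 10v:
  (1006, -621) → Z = -8222
  (230/3, -317/5) → Z = -2362/3
  (686/11, 89/11) → Z = -482/11
  (262/23, -107/23) → Z = -1594/23

The optimum lies where -u + 4v = -30 and 2u + 3v = 149.
Solving simultaneously gives u = 686/11, v = 89/11.

u = 686/11, v = 89/11, maximum Z = -482/11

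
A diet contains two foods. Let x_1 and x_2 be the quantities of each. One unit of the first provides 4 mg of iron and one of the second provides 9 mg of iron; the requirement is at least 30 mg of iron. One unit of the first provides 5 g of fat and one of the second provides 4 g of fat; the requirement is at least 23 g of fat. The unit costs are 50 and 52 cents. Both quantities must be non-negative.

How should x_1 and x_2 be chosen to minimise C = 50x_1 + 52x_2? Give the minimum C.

Corner points and C = 50x_1 + 52x_2:
  (0, 23/4) → C = 299
  (15/2, 0) → C = 375
  (3, 2) → C = 254
The feasible region is unbounded (it extends along (0, 1), (1, 0)), but C strictly increases along every unbounded feasible direction, so there is no improving ray and the minimum is attained at a vertex.

The binding constraints are 4x_1 + 9x_2 = 30 and 5x_1 + 4x_2 = 23.
Solving simultaneously gives x_1 = 3, x_2 = 2.

x_1 = 3, x_2 = 2, minimum C = 254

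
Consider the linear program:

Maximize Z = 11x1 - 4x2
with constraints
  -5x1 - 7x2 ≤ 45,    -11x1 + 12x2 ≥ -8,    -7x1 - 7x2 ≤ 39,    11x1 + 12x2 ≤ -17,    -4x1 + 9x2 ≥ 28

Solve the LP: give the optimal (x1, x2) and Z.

x1 = -163/49, x2 = 80/49, maximum Z = -2113/49

Feasible corners and Z = 11x1 - 4x2:
  (-349/7, 310/7) → Z = -5079/7
  (-547/91, 40/91) → Z = -6177/91
  (-163/49, 80/49) → Z = -2113/49

At the optimal vertex, 11x1 + 12x2 = -17 and -4x1 + 9x2 = 28.
Solving simultaneously gives x1 = -163/49, x2 = 80/49.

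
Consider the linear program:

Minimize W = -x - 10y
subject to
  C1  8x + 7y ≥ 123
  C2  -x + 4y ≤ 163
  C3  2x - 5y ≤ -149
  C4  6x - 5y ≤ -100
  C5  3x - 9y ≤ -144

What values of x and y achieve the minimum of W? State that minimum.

Extreme points and W = -x - 10y:
  (-649/39, 1427/39) → W = -13621/39
  (-214/27, 719/27) → W = -6976/27
  (415/19, 878/19) → W = -9195/19
  (49/4, 347/10) → W = -1437/4

The binding constraints are -x + 4y = 163 and 6x - 5y = -100.
Solving simultaneously gives x = 415/19, y = 878/19.

x = 415/19, y = 878/19, minimum W = -9195/19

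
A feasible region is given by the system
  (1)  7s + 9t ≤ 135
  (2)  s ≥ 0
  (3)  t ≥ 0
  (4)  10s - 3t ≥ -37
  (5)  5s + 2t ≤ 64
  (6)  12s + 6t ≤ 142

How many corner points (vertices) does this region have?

5

Pairwise boundary intersections that survive every other constraint:
  (24/37, 1609/111)
  (78/11, 313/33)
  (0, 0)
  (0, 37/3)
  (71/6, 0)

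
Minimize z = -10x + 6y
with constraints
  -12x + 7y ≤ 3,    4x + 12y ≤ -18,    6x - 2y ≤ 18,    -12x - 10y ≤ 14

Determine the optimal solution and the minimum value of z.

Extreme points and z = -10x + 6y:
  (9/4, -9/4) → z = -36
  (3/26, -20/13) → z = -135/13
  (38/21, -25/7) → z = -830/21

x = 38/21, y = -25/7, minimum z = -830/21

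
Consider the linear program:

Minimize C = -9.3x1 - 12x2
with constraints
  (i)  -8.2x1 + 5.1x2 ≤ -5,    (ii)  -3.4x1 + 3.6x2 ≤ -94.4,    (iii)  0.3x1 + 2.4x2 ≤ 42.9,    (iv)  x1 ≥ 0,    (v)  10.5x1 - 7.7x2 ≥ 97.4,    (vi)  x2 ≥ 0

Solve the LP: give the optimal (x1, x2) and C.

x1 = 143, x2 = 0, minimum C = -1329.9

Vertices and C = -9.3x1 - 12x2:
  (3175/77, 1959/154) → C = -82563/154
  (472/17, 0) → C = -21948/85
  (143, 0) → C = -13299/10

At the optimal vertex, 0.3x1 + 2.4x2 = 42.9 and x2 = 0.
Solving simultaneously gives x1 = 143, x2 = 0.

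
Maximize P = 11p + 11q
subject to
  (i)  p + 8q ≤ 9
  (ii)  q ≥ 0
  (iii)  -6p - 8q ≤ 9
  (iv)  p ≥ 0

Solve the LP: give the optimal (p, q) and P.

p = 9, q = 0, maximum P = 99

The optimum lies where p + 8q = 9 and q = 0.
Solving simultaneously gives p = 9, q = 0.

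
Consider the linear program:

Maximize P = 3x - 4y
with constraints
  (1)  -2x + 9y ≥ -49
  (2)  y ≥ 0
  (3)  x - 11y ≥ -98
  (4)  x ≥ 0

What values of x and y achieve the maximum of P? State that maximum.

x = 1421/13, y = 245/13, maximum P = 3283/13

Extreme points and P = 3x - 4y:
  (49/2, 0) → P = 147/2
  (1421/13, 245/13) → P = 3283/13
  (0, 0) → P = 0
  (0, 98/11) → P = -392/11

The optimum lies where -2x + 9y = -49 and x - 11y = -98.
Solving simultaneously gives x = 1421/13, y = 245/13.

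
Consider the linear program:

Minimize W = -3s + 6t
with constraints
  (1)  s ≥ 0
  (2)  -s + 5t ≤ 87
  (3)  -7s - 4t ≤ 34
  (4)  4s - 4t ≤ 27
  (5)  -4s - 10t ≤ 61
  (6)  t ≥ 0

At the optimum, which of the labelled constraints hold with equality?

Feasible corners and W = -3s + 6t:
  (0, 87/5) → W = 522/5
  (0, 0) → W = 0
  (483/16, 375/16) → W = 801/16
  (27/4, 0) → W = -81/4

The minimum is at (27/4, 0). Substituting into each constraint, equality holds for (4) and (6); the remaining constraints have slack.

(4) and (6)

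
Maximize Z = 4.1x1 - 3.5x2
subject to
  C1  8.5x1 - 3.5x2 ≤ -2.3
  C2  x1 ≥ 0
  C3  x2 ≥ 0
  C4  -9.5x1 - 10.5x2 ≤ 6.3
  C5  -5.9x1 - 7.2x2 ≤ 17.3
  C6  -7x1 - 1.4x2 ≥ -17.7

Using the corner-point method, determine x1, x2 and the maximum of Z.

x1 = 0, x2 = 23/35, maximum Z = -23/10

Corner points and Z = 4.1x1 - 3.5x2:
  (0, 23/35) → Z = -23/10
  (839/520, 3331/728) → Z = -12219/1300
  (0, 177/14) → Z = -177/4

The optimum lies where 8.5x1 - 3.5x2 = -2.3 and x1 = 0.
Solving simultaneously gives x1 = 0, x2 = 23/35.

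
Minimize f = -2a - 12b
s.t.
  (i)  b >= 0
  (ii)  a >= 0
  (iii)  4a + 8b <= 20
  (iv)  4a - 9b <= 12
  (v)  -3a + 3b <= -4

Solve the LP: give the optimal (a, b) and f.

a = 23/9, b = 11/9, minimum f = -178/9

Vertices and f = -2a - 12b:
  (3, 0) → f = -6
  (4/3, 0) → f = -8/3
  (69/17, 8/17) → f = -234/17
  (23/9, 11/9) → f = -178/9

At the optimal vertex, 4a + 8b = 20 and -3a + 3b = -4.
Solving simultaneously gives a = 23/9, b = 11/9.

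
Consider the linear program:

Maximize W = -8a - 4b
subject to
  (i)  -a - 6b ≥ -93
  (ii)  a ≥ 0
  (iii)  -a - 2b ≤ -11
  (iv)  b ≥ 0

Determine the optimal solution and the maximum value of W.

Vertices and W = -8a - 4b:
  (0, 31/2) → W = -62
  (93, 0) → W = -744
  (0, 11/2) → W = -22
  (11, 0) → W = -88

a = 0, b = 11/2, maximum W = -22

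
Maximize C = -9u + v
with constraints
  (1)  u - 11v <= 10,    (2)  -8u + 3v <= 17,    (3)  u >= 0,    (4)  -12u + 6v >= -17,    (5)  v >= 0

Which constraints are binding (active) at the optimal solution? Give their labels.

(2) and (3)

Extreme points and C = -9u + v:
  (0, 17/3) → C = 17/3
  (0, 0) → C = 0
  (17/12, 0) → C = -51/4
The feasible region is unbounded (it extends along (3, 8), (1, 2)), but C strictly decreases along every unbounded feasible direction, so there is no improving ray and the maximum is attained at a vertex.

The maximum is at (0, 17/3). Substituting into each constraint, equality holds for (2) and (3); the remaining constraints have slack.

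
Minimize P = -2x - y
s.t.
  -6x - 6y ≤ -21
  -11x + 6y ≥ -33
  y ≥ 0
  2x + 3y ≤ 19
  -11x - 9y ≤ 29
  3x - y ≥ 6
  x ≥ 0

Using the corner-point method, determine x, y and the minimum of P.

Feasible corners and P = -2x - y:
  (54/17, 11/34) → P = -227/34
  (19/8, 9/8) → P = -47/8
  (71/15, 143/45) → P = -569/45
  (37/11, 45/11) → P = -119/11

At the optimal vertex, -11x + 6y = -33 and 2x + 3y = 19.
Solving simultaneously gives x = 71/15, y = 143/45.

x = 71/15, y = 143/45, minimum P = -569/45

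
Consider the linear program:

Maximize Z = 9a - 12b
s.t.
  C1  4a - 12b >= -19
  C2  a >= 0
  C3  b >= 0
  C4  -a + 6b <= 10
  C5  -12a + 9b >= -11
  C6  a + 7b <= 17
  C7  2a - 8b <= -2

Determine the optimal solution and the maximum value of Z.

Corner points and Z = 9a - 12b:
  (0, 19/12) → Z = -19
  (1/2, 7/4) → Z = -33/2
  (0, 1/4) → Z = -3
  (32/13, 27/13) → Z = -36/13
  (230/93, 193/93) → Z = -82/31
  (53/39, 23/39) → Z = 67/13

a = 53/39, b = 23/39, maximum Z = 67/13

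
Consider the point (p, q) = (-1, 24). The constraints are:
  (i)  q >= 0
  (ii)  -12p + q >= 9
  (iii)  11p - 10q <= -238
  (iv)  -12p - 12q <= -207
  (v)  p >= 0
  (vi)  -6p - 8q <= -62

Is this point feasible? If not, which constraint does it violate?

Constraint (v): p = -1, which is not ≥ 0. All other constraints are satisfied.

not feasible — violates (v)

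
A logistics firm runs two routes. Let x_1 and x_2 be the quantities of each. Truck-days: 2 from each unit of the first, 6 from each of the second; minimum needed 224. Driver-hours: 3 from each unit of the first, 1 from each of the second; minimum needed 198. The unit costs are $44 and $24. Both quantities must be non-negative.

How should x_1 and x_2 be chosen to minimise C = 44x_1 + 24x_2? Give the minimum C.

Vertices and C = 44x_1 + 24x_2:
  (0, 198) → C = 4752
  (112, 0) → C = 4928
  (241/4, 69/4) → C = 3065
The feasible region is unbounded (it extends along (0, 1), (1, 0)), but C strictly increases along every unbounded feasible direction, so there is no improving ray and the minimum is attained at a vertex.

The optimum lies where 2x_1 + 6x_2 = 224 and 3x_1 + x_2 = 198.
Solving simultaneously gives x_1 = 241/4, x_2 = 69/4.

x_1 = 241/4, x_2 = 69/4, minimum C = 3065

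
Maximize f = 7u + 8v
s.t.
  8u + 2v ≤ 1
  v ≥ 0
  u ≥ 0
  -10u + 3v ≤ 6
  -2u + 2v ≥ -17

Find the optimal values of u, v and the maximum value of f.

u = 0, v = 1/2, maximum f = 4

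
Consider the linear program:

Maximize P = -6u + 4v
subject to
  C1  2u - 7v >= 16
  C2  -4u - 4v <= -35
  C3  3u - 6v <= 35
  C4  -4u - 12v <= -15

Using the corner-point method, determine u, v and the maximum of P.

u = 103/12, v = 1/6, maximum P = -305/6

Corner points and P = -6u + 4v:
  (103/12, 1/6) → P = -305/6
  (149/9, 22/9) → P = -806/9
  (175/18, -35/36) → P = -560/9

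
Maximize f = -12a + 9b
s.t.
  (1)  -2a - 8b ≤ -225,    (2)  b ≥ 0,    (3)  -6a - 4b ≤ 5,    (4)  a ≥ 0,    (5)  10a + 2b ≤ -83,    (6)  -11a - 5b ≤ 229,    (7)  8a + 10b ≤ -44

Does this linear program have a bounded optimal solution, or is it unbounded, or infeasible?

The boundaries -11a - 5b = 229 and 8a + 10b = -44 meet at (-207/7, 674/35), but that point violates -2a - 8b ≤ -225. Every candidate vertex is excluded by some other constraint, so the feasible region is empty.

infeasible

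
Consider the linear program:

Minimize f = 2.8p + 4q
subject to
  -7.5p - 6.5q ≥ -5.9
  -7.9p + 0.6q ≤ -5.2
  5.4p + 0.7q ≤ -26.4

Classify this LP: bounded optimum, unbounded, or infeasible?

unbounded

From the feasible point (-1220/877, -23664/877), moving in the direction (0.7, -5.4) keeps every constraint satisfied while f decreases without bound.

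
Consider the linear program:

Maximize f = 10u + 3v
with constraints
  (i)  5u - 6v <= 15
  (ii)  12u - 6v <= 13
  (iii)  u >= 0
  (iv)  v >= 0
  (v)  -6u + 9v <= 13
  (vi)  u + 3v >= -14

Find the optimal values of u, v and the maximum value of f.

u = 65/24, v = 13/4, maximum f = 221/6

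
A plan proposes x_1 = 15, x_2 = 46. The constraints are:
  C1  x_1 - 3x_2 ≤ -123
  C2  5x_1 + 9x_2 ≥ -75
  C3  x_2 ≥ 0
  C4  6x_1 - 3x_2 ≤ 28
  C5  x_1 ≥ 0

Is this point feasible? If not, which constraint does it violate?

C1: -123 ≤ -123 ✓
C2: 489 ≥ -75 ✓
C3: 46 ≥ 0 ✓
C4: -48 ≤ 28 ✓
C5: 15 ≥ 0 ✓

feasible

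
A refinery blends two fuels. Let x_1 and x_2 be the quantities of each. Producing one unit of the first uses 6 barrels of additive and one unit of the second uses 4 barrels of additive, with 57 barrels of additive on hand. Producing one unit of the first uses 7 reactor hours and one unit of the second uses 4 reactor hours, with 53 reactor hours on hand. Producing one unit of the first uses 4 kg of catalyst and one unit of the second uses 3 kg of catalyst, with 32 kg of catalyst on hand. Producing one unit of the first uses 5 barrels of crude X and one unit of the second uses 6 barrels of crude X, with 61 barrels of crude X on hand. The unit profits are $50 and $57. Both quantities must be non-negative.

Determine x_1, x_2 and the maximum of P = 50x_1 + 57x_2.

x_1 = 1, x_2 = 28/3, maximum P = 582

Extreme points and P = 50x_1 + 57x_2:
  (0, 0) → P = 0
  (0, 61/6) → P = 1159/2
  (53/7, 0) → P = 2650/7
  (31/5, 12/5) → P = 2234/5
  (1, 28/3) → P = 582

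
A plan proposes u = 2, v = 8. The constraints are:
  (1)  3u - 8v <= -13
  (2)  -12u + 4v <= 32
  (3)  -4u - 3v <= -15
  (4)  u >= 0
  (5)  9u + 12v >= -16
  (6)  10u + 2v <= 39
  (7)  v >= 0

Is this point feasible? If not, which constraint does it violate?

feasible

(1): -58 ≤ -13 ✓
(2): 8 ≤ 32 ✓
(3): -32 ≤ -15 ✓
(4): 2 ≥ 0 ✓
(5): 114 ≥ -16 ✓
(6): 36 ≤ 39 ✓
(7): 8 ≥ 0 ✓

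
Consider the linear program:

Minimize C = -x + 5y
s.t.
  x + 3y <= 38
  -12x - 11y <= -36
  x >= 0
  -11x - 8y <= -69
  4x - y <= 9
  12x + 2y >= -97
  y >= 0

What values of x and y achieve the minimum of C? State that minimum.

x = 141/43, y = 177/43, minimum C = 744/43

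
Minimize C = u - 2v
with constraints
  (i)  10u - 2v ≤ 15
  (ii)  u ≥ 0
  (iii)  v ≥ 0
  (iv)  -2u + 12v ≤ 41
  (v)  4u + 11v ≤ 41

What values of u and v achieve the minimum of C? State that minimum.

u = 0, v = 41/12, minimum C = -41/6

Extreme points and C = u - 2v:
  (3/2, 0) → C = 3/2
  (247/118, 175/59) → C = -453/118
  (0, 0) → C = 0
  (0, 41/12) → C = -41/6
  (41/70, 123/35) → C = -451/70

The optimum lies where u = 0 and -2u + 12v = 41.
Solving simultaneously gives u = 0, v = 41/12.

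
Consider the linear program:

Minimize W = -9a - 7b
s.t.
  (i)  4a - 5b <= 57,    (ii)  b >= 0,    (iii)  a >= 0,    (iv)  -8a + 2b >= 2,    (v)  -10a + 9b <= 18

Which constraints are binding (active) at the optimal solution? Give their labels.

(iv) and (v)

Corner points and W = -9a - 7b:
  (0, 1) → W = -7
  (0, 2) → W = -14
  (9/26, 31/13) → W = -515/26

The minimum is at (9/26, 31/13). Substituting into each constraint, equality holds for (iv) and (v); the remaining constraints have slack.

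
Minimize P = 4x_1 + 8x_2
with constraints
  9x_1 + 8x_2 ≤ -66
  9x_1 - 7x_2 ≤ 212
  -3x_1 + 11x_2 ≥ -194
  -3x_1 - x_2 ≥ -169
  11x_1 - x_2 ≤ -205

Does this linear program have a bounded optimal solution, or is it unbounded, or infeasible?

unbounded

From the feasible point (-1706/97, 1119/97), moving in the direction (-11, -3) keeps every constraint satisfied while P decreases without bound.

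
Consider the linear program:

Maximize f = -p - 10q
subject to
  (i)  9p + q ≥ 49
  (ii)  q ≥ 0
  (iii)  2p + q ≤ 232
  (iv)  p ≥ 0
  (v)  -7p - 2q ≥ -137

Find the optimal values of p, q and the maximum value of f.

Vertices and f = -p - 10q:
  (49/9, 0) → f = -49/9
  (0, 49) → f = -490
  (137/7, 0) → f = -137/7
  (0, 137/2) → f = -685

The binding constraints are 9p + q = 49 and q = 0.
Solving simultaneously gives p = 49/9, q = 0.

p = 49/9, q = 0, maximum f = -49/9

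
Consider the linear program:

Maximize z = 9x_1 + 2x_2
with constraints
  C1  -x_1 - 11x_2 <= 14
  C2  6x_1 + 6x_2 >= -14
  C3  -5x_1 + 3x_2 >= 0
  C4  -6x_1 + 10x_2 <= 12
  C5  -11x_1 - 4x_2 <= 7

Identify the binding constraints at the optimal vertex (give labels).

C3 and C4

Vertices and z = 9x_1 + 2x_2:
  (9/8, 15/8) → z = 111/8
  (-21/53, -35/53) → z = -259/53
  (-59/67, 45/67) → z = -441/67

The maximum is at (9/8, 15/8). Substituting into each constraint, equality holds for C3 and C4; the remaining constraints have slack.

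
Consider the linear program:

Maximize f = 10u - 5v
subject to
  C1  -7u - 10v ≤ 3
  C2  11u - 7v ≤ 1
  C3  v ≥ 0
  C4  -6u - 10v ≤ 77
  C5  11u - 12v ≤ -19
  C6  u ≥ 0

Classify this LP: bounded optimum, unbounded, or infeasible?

unbounded

From the feasible point (29/11, 4), moving in the direction (7, 11) keeps every constraint satisfied while f increases without bound.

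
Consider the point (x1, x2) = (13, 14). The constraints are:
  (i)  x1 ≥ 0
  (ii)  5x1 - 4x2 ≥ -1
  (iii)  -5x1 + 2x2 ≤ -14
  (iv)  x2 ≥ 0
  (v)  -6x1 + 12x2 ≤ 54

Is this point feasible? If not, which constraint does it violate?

Constraint (v): -6x1 + 12x2 = 90, which is not ≤ 54. All other constraints are satisfied.

not feasible — violates (v)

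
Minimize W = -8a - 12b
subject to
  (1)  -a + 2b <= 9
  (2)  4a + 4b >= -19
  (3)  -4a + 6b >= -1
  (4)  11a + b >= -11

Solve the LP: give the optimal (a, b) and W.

Feasible corners and W = -8a - 12b:
  (28, 37/2) → W = -446
  (-31/23, 88/23) → W = -808/23
  (-13/14, -11/14) → W = 118/7

The binding constraints are -a + 2b = 9 and -4a + 6b = -1.
Solving simultaneously gives a = 28, b = 37/2.

a = 28, b = 37/2, minimum W = -446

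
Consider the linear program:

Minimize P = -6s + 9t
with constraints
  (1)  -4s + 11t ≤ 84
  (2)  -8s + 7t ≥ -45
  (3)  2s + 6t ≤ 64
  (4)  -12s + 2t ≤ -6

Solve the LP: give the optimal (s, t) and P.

Vertices and P = -6s + 9t:
  (100/23, 212/23) → P = 1308/23
  (117/62, 258/31) → P = 1971/31
  (359/31, 211/31) → P = -255/31
  (-12/17, -123/17) → P = -1035/17

The binding constraints are -8s + 7t = -45 and -12s + 2t = -6.
Solving simultaneously gives s = -12/17, t = -123/17.

s = -12/17, t = -123/17, minimum P = -1035/17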